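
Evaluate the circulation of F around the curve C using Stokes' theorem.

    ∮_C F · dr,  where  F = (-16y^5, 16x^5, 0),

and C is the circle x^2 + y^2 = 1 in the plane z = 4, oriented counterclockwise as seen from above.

Let S be the flat disk x^2 + y^2 ≤ 1 in the plane z = 4, with upward unit normal n̂ = ẑ. By Stokes' theorem,

    ∮_C F · dr = ∬_S (∇ × F) · n̂ dS = ∬_D (curl F)_z dA,

where D is the disk x^2 + y^2 ≤ 1.

Compute the curl of F = (-16y^5, 16x^5, 0):
    (∇ × F)_x = ∂F_z/∂y - ∂F_y/∂z = 0,
    (∇ × F)_y = ∂F_x/∂z - ∂F_z/∂x = 0,
    (∇ × F)_z = ∂F_y/∂x - ∂F_x/∂y = 80x^4 + 80y^4.

On z = 4, (curl F)_z = 80x^4 + 80y^4.

Convert to polar (x = r cos θ, y = r sin θ, dA = r dr dθ); the integrand becomes 80r^4(sin(θ)^4 + cos(θ)^4), so

    ∬_D (curl F)_z dA = ∫_0^{2π} ∫_0^{1} (80r^4(sin(θ)^4 + cos(θ)^4)) · r dr dθ.

Inner (r from 0 to 1): 40sin(θ)^4/3 + 40cos(θ)^4/3.
Outer (θ from 0 to 2π): 20π.

Therefore ∮_C F · dr = 20π.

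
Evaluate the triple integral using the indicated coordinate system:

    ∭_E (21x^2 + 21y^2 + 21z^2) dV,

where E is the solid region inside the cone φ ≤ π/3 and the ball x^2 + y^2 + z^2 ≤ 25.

In spherical coordinates, x = ρ sin(φ) cos(θ), y = ρ sin(φ) sin(θ), z = ρ cos(φ), and dV = ρ^2 sin(φ) dρ dφ dθ.

The integrand becomes 21ρ^2, so

    ∭_E (21x^2 + 21y^2 + 21z^2) dV = ∫_{0}^{2π} ∫_{0}^{π/3} ∫_{0}^{5} (21ρ^2) · ρ^2 sin(φ) dρ dφ dθ.

Inner (ρ): 13125sin(φ).
Middle (φ): 13125/2.
Outer (θ): 13125π.

Therefore the triple integral equals 13125π.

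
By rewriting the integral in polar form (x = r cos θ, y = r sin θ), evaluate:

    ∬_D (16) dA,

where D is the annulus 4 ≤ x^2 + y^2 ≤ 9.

The region D is 2 ≤ r ≤ 3, 0 ≤ θ ≤ 2π in polar coordinates, where x = r cos(θ), y = r sin(θ), and dA = r dr dθ.

Under the substitution, the integrand becomes 16, so

    ∬_D (16) dA = ∫_{0}^{2π} ∫_{2}^{3} (16) · r dr dθ.

Inner integral (in r): ∫_{2}^{3} (16) · r dr = 40.

Outer integral (in θ): ∫_{0}^{2π} (40) dθ = 80π.

Therefore ∬_D (16) dA = 80π.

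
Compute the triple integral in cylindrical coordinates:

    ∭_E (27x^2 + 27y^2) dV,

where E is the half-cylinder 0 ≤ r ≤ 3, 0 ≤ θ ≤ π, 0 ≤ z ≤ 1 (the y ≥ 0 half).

In cylindrical coordinates, x = r cos(θ), y = r sin(θ), z = z, and dV = r dr dθ dz.

The integrand becomes 27r^2, so

    ∭_E (27x^2 + 27y^2) dV = ∫_{0}^{π} ∫_{0}^{3} ∫_{0}^{1} (27r^2) · r dz dr dθ.

Inner (z): 27r^3.
Middle (r from 0 to 3): 2187/4.
Outer (θ): 2187π/4.

Therefore the triple integral equals 2187π/4.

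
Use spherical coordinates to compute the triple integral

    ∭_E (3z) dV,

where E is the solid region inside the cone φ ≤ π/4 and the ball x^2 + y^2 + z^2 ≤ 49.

In spherical coordinates, x = ρ sin(φ) cos(θ), y = ρ sin(φ) sin(θ), z = ρ cos(φ), and dV = ρ^2 sin(φ) dρ dφ dθ.

The integrand becomes 3ρ cos(φ), so

    ∭_E (3z) dV = ∫_{0}^{2π} ∫_{0}^{π/4} ∫_{0}^{7} (3ρ cos(φ)) · ρ^2 sin(φ) dρ dφ dθ.

Inner (ρ): 7203sin(2φ)/8.
Middle (φ): 7203/16.
Outer (θ): 7203π/8.

Therefore the triple integral equals 7203π/8.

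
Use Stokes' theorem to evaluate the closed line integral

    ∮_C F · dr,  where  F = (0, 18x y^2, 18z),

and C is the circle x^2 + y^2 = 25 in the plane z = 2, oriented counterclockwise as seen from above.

Let S be the flat disk x^2 + y^2 ≤ 25 in the plane z = 2, with upward unit normal n̂ = ẑ. By Stokes' theorem,

    ∮_C F · dr = ∬_S (∇ × F) · n̂ dS = ∬_D (curl F)_z dA,

where D is the disk x^2 + y^2 ≤ 25.

Compute the curl of F = (0, 18x y^2, 18z):
    (∇ × F)_x = ∂F_z/∂y - ∂F_y/∂z = 0,
    (∇ × F)_y = ∂F_x/∂z - ∂F_z/∂x = 0,
    (∇ × F)_z = ∂F_y/∂x - ∂F_x/∂y = 18y^2.

On z = 2, (curl F)_z = 18y^2.

Convert to polar (x = r cos θ, y = r sin θ, dA = r dr dθ); the integrand becomes 18r^2sin(θ)^2, so

    ∬_D (curl F)_z dA = ∫_0^{2π} ∫_0^{5} (18r^2sin(θ)^2) · r dr dθ.

Inner (r from 0 to 5): 5625sin(θ)^2/2.
Outer (θ from 0 to 2π): 5625π/2.

Therefore ∮_C F · dr = 5625π/2.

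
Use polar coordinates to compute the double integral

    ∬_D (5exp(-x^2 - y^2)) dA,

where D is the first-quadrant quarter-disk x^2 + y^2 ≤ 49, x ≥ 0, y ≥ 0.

The region D is 0 ≤ r ≤ 7, 0 ≤ θ ≤ π/2 in polar coordinates, where x = r cos(θ), y = r sin(θ), and dA = r dr dθ.

Under the substitution, the integrand becomes 5exp(-r^2), so

    ∬_D (5exp(-x^2 - y^2)) dA = ∫_{0}^{π/2} ∫_{0}^{7} (5exp(-r^2)) · r dr dθ.

Inner integral (in r): ∫_{0}^{7} (5exp(-r^2)) · r dr = 5/2 - 5exp(-49)/2.

Outer integral (in θ): ∫_{0}^{π/2} (5/2 - 5exp(-49)/2) dθ = -5π (1 - exp(49))exp(-49)/4.

Therefore ∬_D (5exp(-x^2 - y^2)) dA = -5π (1 - exp(49))exp(-49)/4.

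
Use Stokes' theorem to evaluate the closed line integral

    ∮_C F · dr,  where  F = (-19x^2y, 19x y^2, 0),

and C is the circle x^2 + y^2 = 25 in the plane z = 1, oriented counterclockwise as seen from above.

Let S be the flat disk x^2 + y^2 ≤ 25 in the plane z = 1, with upward unit normal n̂ = ẑ. By Stokes' theorem,

    ∮_C F · dr = ∬_S (∇ × F) · n̂ dS = ∬_D (curl F)_z dA,

where D is the disk x^2 + y^2 ≤ 25.

Compute the curl of F = (-19x^2y, 19x y^2, 0):
    (∇ × F)_x = ∂F_z/∂y - ∂F_y/∂z = 0,
    (∇ × F)_y = ∂F_x/∂z - ∂F_z/∂x = 0,
    (∇ × F)_z = ∂F_y/∂x - ∂F_x/∂y = 19x^2 + 19y^2.

On z = 1, (curl F)_z = 19x^2 + 19y^2.

Convert to polar (x = r cos θ, y = r sin θ, dA = r dr dθ); the integrand becomes 19r^2, so

    ∬_D (curl F)_z dA = ∫_0^{2π} ∫_0^{5} (19r^2) · r dr dθ.

Inner (r from 0 to 5): 11875/4.
Outer (θ from 0 to 2π): 11875π/2.

Therefore ∮_C F · dr = 11875π/2.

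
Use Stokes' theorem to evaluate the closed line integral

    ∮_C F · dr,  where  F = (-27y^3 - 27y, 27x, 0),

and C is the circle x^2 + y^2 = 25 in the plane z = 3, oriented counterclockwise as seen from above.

Let S be the flat disk x^2 + y^2 ≤ 25 in the plane z = 3, with upward unit normal n̂ = ẑ. By Stokes' theorem,

    ∮_C F · dr = ∬_S (∇ × F) · n̂ dS = ∬_D (curl F)_z dA,

where D is the disk x^2 + y^2 ≤ 25.

Compute the curl of F = (-27y^3 - 27y, 27x, 0):
    (∇ × F)_x = ∂F_z/∂y - ∂F_y/∂z = 0,
    (∇ × F)_y = ∂F_x/∂z - ∂F_z/∂x = 0,
    (∇ × F)_z = ∂F_y/∂x - ∂F_x/∂y = 81y^2 + 54.

On z = 3, (curl F)_z = 81y^2 + 54.

Convert to polar (x = r cos θ, y = r sin θ, dA = r dr dθ); the integrand becomes 81r^2sin(θ)^2 + 54, so

    ∬_D (curl F)_z dA = ∫_0^{2π} ∫_0^{5} (81r^2sin(θ)^2 + 54) · r dr dθ.

Inner (r from 0 to 5): 50625sin(θ)^2/4 + 675.
Outer (θ from 0 to 2π): 56025π/4.

Therefore ∮_C F · dr = 56025π/4.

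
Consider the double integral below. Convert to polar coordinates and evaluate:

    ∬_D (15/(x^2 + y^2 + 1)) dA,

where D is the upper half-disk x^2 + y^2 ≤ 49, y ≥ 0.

The region D is 0 ≤ r ≤ 7, 0 ≤ θ ≤ π in polar coordinates, where x = r cos(θ), y = r sin(θ), and dA = r dr dθ.

Under the substitution, the integrand becomes 15/(r^2 + 1), so

    ∬_D (15/(x^2 + y^2 + 1)) dA = ∫_{0}^{π} ∫_{0}^{7} (15/(r^2 + 1)) · r dr dθ.

Inner integral (in r): ∫_{0}^{7} (15/(r^2 + 1)) · r dr = 15log(50)/2.

Outer integral (in θ): ∫_{0}^{π} (15log(50)/2) dθ = 15π log(50)/2.

Therefore ∬_D (15/(x^2 + y^2 + 1)) dA = 15π log(50)/2.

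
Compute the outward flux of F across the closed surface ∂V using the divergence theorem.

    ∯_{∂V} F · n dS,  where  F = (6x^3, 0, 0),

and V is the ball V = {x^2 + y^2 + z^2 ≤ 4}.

By the divergence theorem,

    ∯_{∂V} F · n dS = ∭_V (∇ · F) dV.

Compute the divergence:
    ∇ · F = ∂F_x/∂x + ∂F_y/∂y + ∂F_z/∂z = 18x^2 + 0 + 0 = 18x^2.

In spherical coordinates, x = ρ sin(φ) cos(θ), y = ρ sin(φ) sin(θ), z = ρ cos(φ), dV = ρ^2 sin(φ) dρ dφ dθ, with 0 ≤ ρ ≤ 2, 0 ≤ φ ≤ π, 0 ≤ θ ≤ 2π.

The integrand, after substitution and multiplying by the volume element, becomes (18ρ^2sin(φ)^2cos(θ)^2) · ρ^2 sin(φ), so

    ∭_V (∇·F) dV = ∫_0^{2π} ∫_0^{π} ∫_0^{2} (18ρ^2sin(φ)^2cos(θ)^2) · ρ^2 sin(φ) dρ dφ dθ.

Inner (ρ from 0 to 2): 576sin(φ)^3cos(θ)^2/5.
Middle (φ from 0 to π): 768cos(θ)^2/5.
Outer (θ from 0 to 2π): 768π/5.

Therefore ∯_{∂V} F · n dS = 768π/5.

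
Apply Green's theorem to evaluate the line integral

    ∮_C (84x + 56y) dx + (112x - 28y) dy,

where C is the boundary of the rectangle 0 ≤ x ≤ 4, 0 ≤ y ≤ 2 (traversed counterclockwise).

Green's theorem converts the closed line integral into a double integral over the enclosed region D:

    ∮_C P dx + Q dy = ∬_D (∂Q/∂x - ∂P/∂y) dA.

Here P = 84x + 56y, Q = 112x - 28y, so

    ∂Q/∂x = 112,    ∂P/∂y = 56,
    ∂Q/∂x - ∂P/∂y = 56.

D is the region 0 ≤ x ≤ 4, 0 ≤ y ≤ 2. Evaluating the double integral:

    ∬_D (56) dA = ∫_0^{4} ∫_0^{2} (56) dy dx.

Inner (y from 0 to 2): 112.
Outer (x from 0 to 4): 448.

Therefore ∮_C P dx + Q dy = 448.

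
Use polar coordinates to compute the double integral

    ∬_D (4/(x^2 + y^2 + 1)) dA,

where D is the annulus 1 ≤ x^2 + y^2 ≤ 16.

The region D is 1 ≤ r ≤ 4, 0 ≤ θ ≤ 2π in polar coordinates, where x = r cos(θ), y = r sin(θ), and dA = r dr dθ.

Under the substitution, the integrand becomes 4/(r^2 + 1), so

    ∬_D (4/(x^2 + y^2 + 1)) dA = ∫_{0}^{2π} ∫_{1}^{4} (4/(r^2 + 1)) · r dr dθ.

Inner integral (in r): ∫_{1}^{4} (4/(r^2 + 1)) · r dr = log(289/4).

Outer integral (in θ): ∫_{0}^{2π} (log(289/4)) dθ = log((289/4)^(2π)).

Therefore ∬_D (4/(x^2 + y^2 + 1)) dA = log((289/4)^(2π)).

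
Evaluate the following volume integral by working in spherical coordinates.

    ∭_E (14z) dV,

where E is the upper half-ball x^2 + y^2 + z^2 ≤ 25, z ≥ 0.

In spherical coordinates, x = ρ sin(φ) cos(θ), y = ρ sin(φ) sin(θ), z = ρ cos(φ), and dV = ρ^2 sin(φ) dρ dφ dθ.

The integrand becomes 14ρ cos(φ), so

    ∭_E (14z) dV = ∫_{0}^{2π} ∫_{0}^{π/2} ∫_{0}^{5} (14ρ cos(φ)) · ρ^2 sin(φ) dρ dφ dθ.

Inner (ρ): 4375sin(2φ)/4.
Middle (φ): 4375/4.
Outer (θ): 4375π/2.

Therefore the triple integral equals 4375π/2.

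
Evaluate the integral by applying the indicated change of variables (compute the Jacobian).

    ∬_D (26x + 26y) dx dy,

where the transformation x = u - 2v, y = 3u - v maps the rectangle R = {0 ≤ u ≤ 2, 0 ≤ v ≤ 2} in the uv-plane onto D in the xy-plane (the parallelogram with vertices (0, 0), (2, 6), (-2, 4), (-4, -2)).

Compute the Jacobian determinant of (x, y) with respect to (u, v):

    ∂(x,y)/∂(u,v) = | 1  -2 | = (1)(-1) - (-2)(3) = 5.
                   | 3  -1 |

Its absolute value is |J| = 5 (the area scaling factor).

Substituting x = u - 2v, y = 3u - v into the integrand,

    26x + 26y → 104u - 78v,

so the integral becomes

    ∬_R (104u - 78v) · |J| du dv = ∫_0^2 ∫_0^2 (520u - 390v) dv du.

Inner (v): 1040u - 780.
Outer (u): 520.

Therefore ∬_D (26x + 26y) dx dy = 520.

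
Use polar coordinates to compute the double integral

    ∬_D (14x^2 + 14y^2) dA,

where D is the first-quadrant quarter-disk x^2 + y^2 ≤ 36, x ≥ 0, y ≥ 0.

The region D is 0 ≤ r ≤ 6, 0 ≤ θ ≤ π/2 in polar coordinates, where x = r cos(θ), y = r sin(θ), and dA = r dr dθ.

Under the substitution, the integrand becomes 14r^2, so

    ∬_D (14x^2 + 14y^2) dA = ∫_{0}^{π/2} ∫_{0}^{6} (14r^2) · r dr dθ.

Inner integral (in r): ∫_{0}^{6} (14r^2) · r dr = 4536.

Outer integral (in θ): ∫_{0}^{π/2} (4536) dθ = 2268π.

Therefore ∬_D (14x^2 + 14y^2) dA = 2268π.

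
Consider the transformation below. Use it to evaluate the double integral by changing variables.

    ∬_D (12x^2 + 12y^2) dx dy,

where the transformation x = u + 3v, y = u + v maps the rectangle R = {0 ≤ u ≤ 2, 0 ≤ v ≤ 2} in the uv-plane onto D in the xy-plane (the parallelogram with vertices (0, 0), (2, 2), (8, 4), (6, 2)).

Compute the Jacobian determinant of (x, y) with respect to (u, v):

    ∂(x,y)/∂(u,v) = | 1  3 | = (1)(1) - (3)(1) = -2.
                   | 1  1 |

Its absolute value is |J| = 2 (the area scaling factor).

Substituting x = u + 3v, y = u + v into the integrand,

    12x^2 + 12y^2 → 24u^2 + 96u v + 120v^2,

so the integral becomes

    ∬_R (24u^2 + 96u v + 120v^2) · |J| du dv = ∫_0^2 ∫_0^2 (48u^2 + 192u v + 240v^2) dv du.

Inner (v): 96u^2 + 384u + 640.
Outer (u): 2304.

Therefore ∬_D (12x^2 + 12y^2) dx dy = 2304.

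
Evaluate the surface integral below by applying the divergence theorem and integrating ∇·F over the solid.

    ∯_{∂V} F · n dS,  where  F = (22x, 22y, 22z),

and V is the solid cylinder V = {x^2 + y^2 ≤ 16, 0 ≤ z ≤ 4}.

By the divergence theorem,

    ∯_{∂V} F · n dS = ∭_V (∇ · F) dV.

Compute the divergence:
    ∇ · F = ∂F_x/∂x + ∂F_y/∂y + ∂F_z/∂z = 22 + 22 + 22 = 66.

In cylindrical coordinates, x = r cos(θ), y = r sin(θ), z = z, dV = r dr dθ dz, with 0 ≤ r ≤ 4, 0 ≤ θ ≤ 2π, 0 ≤ z ≤ 4.

The integrand, after substitution and multiplying by the volume element, becomes (66) · r, so

    ∭_V (∇·F) dV = ∫_0^{2π} ∫_0^{4} ∫_0^{4} (66) · r dz dr dθ.

Inner (z from 0 to 4): 264r.
Middle (r from 0 to 4): 2112.
Outer (θ from 0 to 2π): 4224π.

Therefore ∯_{∂V} F · n dS = 4224π.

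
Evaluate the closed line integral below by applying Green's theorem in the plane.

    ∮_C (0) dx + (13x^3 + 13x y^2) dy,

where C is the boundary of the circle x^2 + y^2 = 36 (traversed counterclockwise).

Green's theorem converts the closed line integral into a double integral over the enclosed region D:

    ∮_C P dx + Q dy = ∬_D (∂Q/∂x - ∂P/∂y) dA.

Here P = 0, Q = 13x^3 + 13x y^2, so

    ∂Q/∂x = 39x^2 + 13y^2,    ∂P/∂y = 0,
    ∂Q/∂x - ∂P/∂y = 39x^2 + 13y^2.

D is the region x^2 + y^2 ≤ 36. Evaluating the double integral:

In polar coordinates (x = r cos θ, y = r sin θ, dA = r dr dθ) the integrand becomes 13r^2(cos(2θ) + 2), so

    ∬_D (39x^2 + 13y^2) dA = ∫_0^{2π} ∫_0^{6} (13r^2(cos(2θ) + 2)) · r dr dθ.

Inner (r from 0 to 6): 4212cos(2θ) + 8424.
Outer (θ from 0 to 2π): 16848π.

Therefore ∮_C P dx + Q dy = 16848π.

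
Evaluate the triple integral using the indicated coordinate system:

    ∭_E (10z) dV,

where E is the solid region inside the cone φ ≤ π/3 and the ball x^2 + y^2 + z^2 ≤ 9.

In spherical coordinates, x = ρ sin(φ) cos(θ), y = ρ sin(φ) sin(θ), z = ρ cos(φ), and dV = ρ^2 sin(φ) dρ dφ dθ.

The integrand becomes 10ρ cos(φ), so

    ∭_E (10z) dV = ∫_{0}^{2π} ∫_{0}^{π/3} ∫_{0}^{3} (10ρ cos(φ)) · ρ^2 sin(φ) dρ dφ dθ.

Inner (ρ): 405sin(2φ)/4.
Middle (φ): 1215/16.
Outer (θ): 1215π/8.

Therefore the triple integral equals 1215π/8.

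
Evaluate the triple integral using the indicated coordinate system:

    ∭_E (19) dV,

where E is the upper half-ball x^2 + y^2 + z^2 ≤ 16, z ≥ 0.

In spherical coordinates, x = ρ sin(φ) cos(θ), y = ρ sin(φ) sin(θ), z = ρ cos(φ), and dV = ρ^2 sin(φ) dρ dφ dθ.

The integrand becomes 19, so

    ∭_E (19) dV = ∫_{0}^{2π} ∫_{0}^{π/2} ∫_{0}^{4} (19) · ρ^2 sin(φ) dρ dφ dθ.

Inner (ρ): 1216sin(φ)/3.
Middle (φ): 1216/3.
Outer (θ): 2432π/3.

Therefore the triple integral equals 2432π/3.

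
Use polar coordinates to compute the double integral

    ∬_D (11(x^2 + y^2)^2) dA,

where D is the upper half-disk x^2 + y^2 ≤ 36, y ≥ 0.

The region D is 0 ≤ r ≤ 6, 0 ≤ θ ≤ π in polar coordinates, where x = r cos(θ), y = r sin(θ), and dA = r dr dθ.

Under the substitution, the integrand becomes 11r^4, so

    ∬_D (11(x^2 + y^2)^2) dA = ∫_{0}^{π} ∫_{0}^{6} (11r^4) · r dr dθ.

Inner integral (in r): ∫_{0}^{6} (11r^4) · r dr = 85536.

Outer integral (in θ): ∫_{0}^{π} (85536) dθ = 85536π.

Therefore ∬_D (11(x^2 + y^2)^2) dA = 85536π.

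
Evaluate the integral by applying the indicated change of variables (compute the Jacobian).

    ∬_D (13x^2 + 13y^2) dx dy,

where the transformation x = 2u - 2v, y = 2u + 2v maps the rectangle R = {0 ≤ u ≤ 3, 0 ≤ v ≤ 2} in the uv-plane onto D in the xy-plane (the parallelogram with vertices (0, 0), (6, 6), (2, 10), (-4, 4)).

Compute the Jacobian determinant of (x, y) with respect to (u, v):

    ∂(x,y)/∂(u,v) = | 2  -2 | = (2)(2) - (-2)(2) = 8.
                   | 2  2 |

Its absolute value is |J| = 8 (the area scaling factor).

Substituting x = 2u - 2v, y = 2u + 2v into the integrand,

    13x^2 + 13y^2 → 104u^2 + 104v^2,

so the integral becomes

    ∬_R (104u^2 + 104v^2) · |J| du dv = ∫_0^3 ∫_0^2 (832u^2 + 832v^2) dv du.

Inner (v): 1664u^2 + 6656/3.
Outer (u): 21632.

Therefore ∬_D (13x^2 + 13y^2) dx dy = 21632.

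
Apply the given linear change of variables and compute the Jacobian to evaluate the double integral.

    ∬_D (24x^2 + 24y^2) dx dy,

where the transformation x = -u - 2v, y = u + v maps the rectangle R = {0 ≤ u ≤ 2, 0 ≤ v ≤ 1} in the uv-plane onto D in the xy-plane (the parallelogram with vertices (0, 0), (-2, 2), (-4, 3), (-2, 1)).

Compute the Jacobian determinant of (x, y) with respect to (u, v):

    ∂(x,y)/∂(u,v) = | -1  -2 | = (-1)(1) - (-2)(1) = 1.
                   | 1  1 |

Its absolute value is |J| = 1 (the area scaling factor).

Substituting x = -u - 2v, y = u + v into the integrand,

    24x^2 + 24y^2 → 48u^2 + 144u v + 120v^2,

so the integral becomes

    ∬_R (48u^2 + 144u v + 120v^2) · |J| du dv = ∫_0^2 ∫_0^1 (48u^2 + 144u v + 120v^2) dv du.

Inner (v): 48u^2 + 72u + 40.
Outer (u): 352.

Therefore ∬_D (24x^2 + 24y^2) dx dy = 352.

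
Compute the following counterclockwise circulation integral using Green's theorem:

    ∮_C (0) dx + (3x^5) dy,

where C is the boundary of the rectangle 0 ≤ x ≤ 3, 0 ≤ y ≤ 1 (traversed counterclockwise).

Green's theorem converts the closed line integral into a double integral over the enclosed region D:

    ∮_C P dx + Q dy = ∬_D (∂Q/∂x - ∂P/∂y) dA.

Here P = 0, Q = 3x^5, so

    ∂Q/∂x = 15x^4,    ∂P/∂y = 0,
    ∂Q/∂x - ∂P/∂y = 15x^4.

D is the region 0 ≤ x ≤ 3, 0 ≤ y ≤ 1. Evaluating the double integral:

    ∬_D (15x^4) dA = ∫_0^{3} ∫_0^{1} (15x^4) dy dx.

Inner (y from 0 to 1): 15x^4.
Outer (x from 0 to 3): 729.

Therefore ∮_C P dx + Q dy = 729.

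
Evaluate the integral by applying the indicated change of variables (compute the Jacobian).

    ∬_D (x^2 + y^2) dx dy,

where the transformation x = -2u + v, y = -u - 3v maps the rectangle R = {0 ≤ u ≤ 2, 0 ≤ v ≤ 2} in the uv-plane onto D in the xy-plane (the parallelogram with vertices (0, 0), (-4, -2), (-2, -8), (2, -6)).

Compute the Jacobian determinant of (x, y) with respect to (u, v):

    ∂(x,y)/∂(u,v) = | -2  1 | = (-2)(-3) - (1)(-1) = 7.
                   | -1  -3 |

Its absolute value is |J| = 7 (the area scaling factor).

Substituting x = -2u + v, y = -u - 3v into the integrand,

    x^2 + y^2 → 5u^2 + 2u v + 10v^2,

so the integral becomes

    ∬_R (5u^2 + 2u v + 10v^2) · |J| du dv = ∫_0^2 ∫_0^2 (35u^2 + 14u v + 70v^2) dv du.

Inner (v): 70u^2 + 28u + 560/3.
Outer (u): 616.

Therefore ∬_D (x^2 + y^2) dx dy = 616.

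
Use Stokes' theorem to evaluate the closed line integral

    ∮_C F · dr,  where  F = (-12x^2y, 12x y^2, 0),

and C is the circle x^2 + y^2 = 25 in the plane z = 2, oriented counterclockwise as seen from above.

Let S be the flat disk x^2 + y^2 ≤ 25 in the plane z = 2, with upward unit normal n̂ = ẑ. By Stokes' theorem,

    ∮_C F · dr = ∬_S (∇ × F) · n̂ dS = ∬_D (curl F)_z dA,

where D is the disk x^2 + y^2 ≤ 25.

Compute the curl of F = (-12x^2y, 12x y^2, 0):
    (∇ × F)_x = ∂F_z/∂y - ∂F_y/∂z = 0,
    (∇ × F)_y = ∂F_x/∂z - ∂F_z/∂x = 0,
    (∇ × F)_z = ∂F_y/∂x - ∂F_x/∂y = 12x^2 + 12y^2.

On z = 2, (curl F)_z = 12x^2 + 12y^2.

Convert to polar (x = r cos θ, y = r sin θ, dA = r dr dθ); the integrand becomes 12r^2, so

    ∬_D (curl F)_z dA = ∫_0^{2π} ∫_0^{5} (12r^2) · r dr dθ.

Inner (r from 0 to 5): 1875.
Outer (θ from 0 to 2π): 3750π.

Therefore ∮_C F · dr = 3750π.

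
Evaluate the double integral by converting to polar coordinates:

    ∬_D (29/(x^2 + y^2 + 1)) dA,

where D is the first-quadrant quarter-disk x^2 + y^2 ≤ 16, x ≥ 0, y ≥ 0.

The region D is 0 ≤ r ≤ 4, 0 ≤ θ ≤ π/2 in polar coordinates, where x = r cos(θ), y = r sin(θ), and dA = r dr dθ.

Under the substitution, the integrand becomes 29/(r^2 + 1), so

    ∬_D (29/(x^2 + y^2 + 1)) dA = ∫_{0}^{π/2} ∫_{0}^{4} (29/(r^2 + 1)) · r dr dθ.

Inner integral (in r): ∫_{0}^{4} (29/(r^2 + 1)) · r dr = 29log(17)/2.

Outer integral (in θ): ∫_{0}^{π/2} (29log(17)/2) dθ = 29π log(17)/4.

Therefore ∬_D (29/(x^2 + y^2 + 1)) dA = 29π log(17)/4.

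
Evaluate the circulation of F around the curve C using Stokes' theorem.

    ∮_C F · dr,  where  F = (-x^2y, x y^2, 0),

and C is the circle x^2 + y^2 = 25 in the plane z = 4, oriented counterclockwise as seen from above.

Let S be the flat disk x^2 + y^2 ≤ 25 in the plane z = 4, with upward unit normal n̂ = ẑ. By Stokes' theorem,

    ∮_C F · dr = ∬_S (∇ × F) · n̂ dS = ∬_D (curl F)_z dA,

where D is the disk x^2 + y^2 ≤ 25.

Compute the curl of F = (-x^2y, x y^2, 0):
    (∇ × F)_x = ∂F_z/∂y - ∂F_y/∂z = 0,
    (∇ × F)_y = ∂F_x/∂z - ∂F_z/∂x = 0,
    (∇ × F)_z = ∂F_y/∂x - ∂F_x/∂y = x^2 + y^2.

On z = 4, (curl F)_z = x^2 + y^2.

Convert to polar (x = r cos θ, y = r sin θ, dA = r dr dθ); the integrand becomes r^2, so

    ∬_D (curl F)_z dA = ∫_0^{2π} ∫_0^{5} (r^2) · r dr dθ.

Inner (r from 0 to 5): 625/4.
Outer (θ from 0 to 2π): 625π/2.

Therefore ∮_C F · dr = 625π/2.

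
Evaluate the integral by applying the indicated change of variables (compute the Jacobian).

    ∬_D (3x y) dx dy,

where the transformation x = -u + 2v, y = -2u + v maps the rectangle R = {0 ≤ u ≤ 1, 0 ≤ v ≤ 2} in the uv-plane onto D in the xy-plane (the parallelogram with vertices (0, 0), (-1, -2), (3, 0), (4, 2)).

Compute the Jacobian determinant of (x, y) with respect to (u, v):

    ∂(x,y)/∂(u,v) = | -1  2 | = (-1)(1) - (2)(-2) = 3.
                   | -2  1 |

Its absolute value is |J| = 3 (the area scaling factor).

Substituting x = -u + 2v, y = -2u + v into the integrand,

    3x y → 6u^2 - 15u v + 6v^2,

so the integral becomes

    ∬_R (6u^2 - 15u v + 6v^2) · |J| du dv = ∫_0^1 ∫_0^2 (18u^2 - 45u v + 18v^2) dv du.

Inner (v): 36u^2 - 90u + 48.
Outer (u): 15.

Therefore ∬_D (3x y) dx dy = 15.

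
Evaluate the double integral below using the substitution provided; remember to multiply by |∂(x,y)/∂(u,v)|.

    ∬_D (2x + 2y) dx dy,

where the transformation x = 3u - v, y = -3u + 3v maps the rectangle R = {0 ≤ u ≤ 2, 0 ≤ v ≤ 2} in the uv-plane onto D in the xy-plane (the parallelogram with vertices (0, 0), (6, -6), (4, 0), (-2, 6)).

Compute the Jacobian determinant of (x, y) with respect to (u, v):

    ∂(x,y)/∂(u,v) = | 3  -1 | = (3)(3) - (-1)(-3) = 6.
                   | -3  3 |

Its absolute value is |J| = 6 (the area scaling factor).

Substituting x = 3u - v, y = -3u + 3v into the integrand,

    2x + 2y → 4v,

so the integral becomes

    ∬_R (4v) · |J| du dv = ∫_0^2 ∫_0^2 (24v) dv du.

Inner (v): 48.
Outer (u): 96.

Therefore ∬_D (2x + 2y) dx dy = 96.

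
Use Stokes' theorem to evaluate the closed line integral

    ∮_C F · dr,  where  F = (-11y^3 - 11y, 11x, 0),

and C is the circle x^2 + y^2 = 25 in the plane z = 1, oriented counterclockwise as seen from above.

Let S be the flat disk x^2 + y^2 ≤ 25 in the plane z = 1, with upward unit normal n̂ = ẑ. By Stokes' theorem,

    ∮_C F · dr = ∬_S (∇ × F) · n̂ dS = ∬_D (curl F)_z dA,

where D is the disk x^2 + y^2 ≤ 25.

Compute the curl of F = (-11y^3 - 11y, 11x, 0):
    (∇ × F)_x = ∂F_z/∂y - ∂F_y/∂z = 0,
    (∇ × F)_y = ∂F_x/∂z - ∂F_z/∂x = 0,
    (∇ × F)_z = ∂F_y/∂x - ∂F_x/∂y = 33y^2 + 22.

On z = 1, (curl F)_z = 33y^2 + 22.

Convert to polar (x = r cos θ, y = r sin θ, dA = r dr dθ); the integrand becomes 33r^2sin(θ)^2 + 22, so

    ∬_D (curl F)_z dA = ∫_0^{2π} ∫_0^{5} (33r^2sin(θ)^2 + 22) · r dr dθ.

Inner (r from 0 to 5): 20625sin(θ)^2/4 + 275.
Outer (θ from 0 to 2π): 22825π/4.

Therefore ∮_C F · dr = 22825π/4.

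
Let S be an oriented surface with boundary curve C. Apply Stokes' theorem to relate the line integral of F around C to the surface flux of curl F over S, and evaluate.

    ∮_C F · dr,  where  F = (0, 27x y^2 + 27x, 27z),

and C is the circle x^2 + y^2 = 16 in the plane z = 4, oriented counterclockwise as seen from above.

Let S be the flat disk x^2 + y^2 ≤ 16 in the plane z = 4, with upward unit normal n̂ = ẑ. By Stokes' theorem,

    ∮_C F · dr = ∬_S (∇ × F) · n̂ dS = ∬_D (curl F)_z dA,

where D is the disk x^2 + y^2 ≤ 16.

Compute the curl of F = (0, 27x y^2 + 27x, 27z):
    (∇ × F)_x = ∂F_z/∂y - ∂F_y/∂z = 0,
    (∇ × F)_y = ∂F_x/∂z - ∂F_z/∂x = 0,
    (∇ × F)_z = ∂F_y/∂x - ∂F_x/∂y = 27y^2 + 27.

On z = 4, (curl F)_z = 27y^2 + 27.

Convert to polar (x = r cos θ, y = r sin θ, dA = r dr dθ); the integrand becomes 27r^2sin(θ)^2 + 27, so

    ∬_D (curl F)_z dA = ∫_0^{2π} ∫_0^{4} (27r^2sin(θ)^2 + 27) · r dr dθ.

Inner (r from 0 to 4): 1728sin(θ)^2 + 216.
Outer (θ from 0 to 2π): 2160π.

Therefore ∮_C F · dr = 2160π.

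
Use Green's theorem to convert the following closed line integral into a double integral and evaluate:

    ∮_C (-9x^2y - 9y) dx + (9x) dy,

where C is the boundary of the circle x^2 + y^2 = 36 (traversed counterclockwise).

Green's theorem converts the closed line integral into a double integral over the enclosed region D:

    ∮_C P dx + Q dy = ∬_D (∂Q/∂x - ∂P/∂y) dA.

Here P = -9x^2y - 9y, Q = 9x, so

    ∂Q/∂x = 9,    ∂P/∂y = -9x^2 - 9,
    ∂Q/∂x - ∂P/∂y = 9x^2 + 18.

D is the region x^2 + y^2 ≤ 36. Evaluating the double integral:

In polar coordinates (x = r cos θ, y = r sin θ, dA = r dr dθ) the integrand becomes 9r^2cos(θ)^2 + 18, so

    ∬_D (9x^2 + 18) dA = ∫_0^{2π} ∫_0^{6} (9r^2cos(θ)^2 + 18) · r dr dθ.

Inner (r from 0 to 6): 2916cos(θ)^2 + 324.
Outer (θ from 0 to 2π): 3564π.

Therefore ∮_C P dx + Q dy = 3564π.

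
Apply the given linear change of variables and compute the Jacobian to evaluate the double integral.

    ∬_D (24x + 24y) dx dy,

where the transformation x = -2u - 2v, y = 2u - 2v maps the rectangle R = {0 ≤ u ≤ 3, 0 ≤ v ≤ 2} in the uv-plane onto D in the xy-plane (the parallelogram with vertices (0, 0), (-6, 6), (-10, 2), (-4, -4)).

Compute the Jacobian determinant of (x, y) with respect to (u, v):

    ∂(x,y)/∂(u,v) = | -2  -2 | = (-2)(-2) - (-2)(2) = 8.
                   | 2  -2 |

Its absolute value is |J| = 8 (the area scaling factor).

Substituting x = -2u - 2v, y = 2u - 2v into the integrand,

    24x + 24y → -96v,

so the integral becomes

    ∬_R (-96v) · |J| du dv = ∫_0^3 ∫_0^2 (-768v) dv du.

Inner (v): -1536.
Outer (u): -4608.

Therefore ∬_D (24x + 24y) dx dy = -4608.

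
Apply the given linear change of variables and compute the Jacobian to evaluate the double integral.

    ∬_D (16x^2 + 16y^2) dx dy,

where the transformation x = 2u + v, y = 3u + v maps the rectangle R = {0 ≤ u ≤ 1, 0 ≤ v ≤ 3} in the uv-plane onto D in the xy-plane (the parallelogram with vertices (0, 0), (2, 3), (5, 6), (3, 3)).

Compute the Jacobian determinant of (x, y) with respect to (u, v):

    ∂(x,y)/∂(u,v) = | 2  1 | = (2)(1) - (1)(3) = -1.
                   | 3  1 |

Its absolute value is |J| = 1 (the area scaling factor).

Substituting x = 2u + v, y = 3u + v into the integrand,

    16x^2 + 16y^2 → 208u^2 + 160u v + 32v^2,

so the integral becomes

    ∬_R (208u^2 + 160u v + 32v^2) · |J| du dv = ∫_0^1 ∫_0^3 (208u^2 + 160u v + 32v^2) dv du.

Inner (v): 624u^2 + 720u + 288.
Outer (u): 856.

Therefore ∬_D (16x^2 + 16y^2) dx dy = 856.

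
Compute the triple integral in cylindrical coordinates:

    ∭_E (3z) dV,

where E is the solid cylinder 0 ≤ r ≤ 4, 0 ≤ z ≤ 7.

In cylindrical coordinates, x = r cos(θ), y = r sin(θ), z = z, and dV = r dr dθ dz.

The integrand becomes 3z, so

    ∭_E (3z) dV = ∫_{0}^{2π} ∫_{0}^{4} ∫_{0}^{7} (3z) · r dz dr dθ.

Inner (z): 147r/2.
Middle (r from 0 to 4): 588.
Outer (θ): 1176π.

Therefore the triple integral equals 1176π.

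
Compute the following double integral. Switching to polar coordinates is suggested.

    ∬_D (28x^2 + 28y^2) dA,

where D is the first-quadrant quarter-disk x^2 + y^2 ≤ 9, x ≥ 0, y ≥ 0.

The region D is 0 ≤ r ≤ 3, 0 ≤ θ ≤ π/2 in polar coordinates, where x = r cos(θ), y = r sin(θ), and dA = r dr dθ.

Under the substitution, the integrand becomes 28r^2, so

    ∬_D (28x^2 + 28y^2) dA = ∫_{0}^{π/2} ∫_{0}^{3} (28r^2) · r dr dθ.

Inner integral (in r): ∫_{0}^{3} (28r^2) · r dr = 567.

Outer integral (in θ): ∫_{0}^{π/2} (567) dθ = 567π/2.

Therefore ∬_D (28x^2 + 28y^2) dA = 567π/2.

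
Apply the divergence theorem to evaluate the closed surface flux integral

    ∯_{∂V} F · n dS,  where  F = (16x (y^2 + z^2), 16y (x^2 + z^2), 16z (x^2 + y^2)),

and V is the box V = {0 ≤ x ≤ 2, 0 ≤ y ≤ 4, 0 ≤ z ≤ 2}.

By the divergence theorem,

    ∯_{∂V} F · n dS = ∭_V (∇ · F) dV.

Compute the divergence:
    ∇ · F = ∂F_x/∂x + ∂F_y/∂y + ∂F_z/∂z = 16y^2 + 16z^2 + 16x^2 + 16z^2 + 16x^2 + 16y^2 = 32x^2 + 32y^2 + 32z^2.

V is a rectangular box, so dV = dx dy dz with 0 ≤ x ≤ 2, 0 ≤ y ≤ 4, 0 ≤ z ≤ 2.

Integrate (32x^2 + 32y^2 + 32z^2) over V as an iterated integral:

    ∭_V (∇·F) dV = ∫_0^{2} ∫_0^{4} ∫_0^{2} (32x^2 + 32y^2 + 32z^2) dz dy dx.

Inner (z from 0 to 2): 64x^2 + 64y^2 + 256/3.
Middle (y from 0 to 4): 256x^2 + 5120/3.
Outer (x from 0 to 2): 4096.

Therefore ∯_{∂V} F · n dS = 4096.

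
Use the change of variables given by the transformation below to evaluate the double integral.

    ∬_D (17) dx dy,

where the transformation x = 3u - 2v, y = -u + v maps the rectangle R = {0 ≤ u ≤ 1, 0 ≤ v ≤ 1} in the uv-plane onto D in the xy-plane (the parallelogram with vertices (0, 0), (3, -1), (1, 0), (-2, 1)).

Compute the Jacobian determinant of (x, y) with respect to (u, v):

    ∂(x,y)/∂(u,v) = | 3  -2 | = (3)(1) - (-2)(-1) = 1.
                   | -1  1 |

Its absolute value is |J| = 1 (the area scaling factor).

Substituting x = 3u - 2v, y = -u + v into the integrand,

    17 → 17,

so the integral becomes

    ∬_R (17) · |J| du dv = ∫_0^1 ∫_0^1 (17) dv du.

Inner (v): 17.
Outer (u): 17.

Therefore ∬_D (17) dx dy = 17.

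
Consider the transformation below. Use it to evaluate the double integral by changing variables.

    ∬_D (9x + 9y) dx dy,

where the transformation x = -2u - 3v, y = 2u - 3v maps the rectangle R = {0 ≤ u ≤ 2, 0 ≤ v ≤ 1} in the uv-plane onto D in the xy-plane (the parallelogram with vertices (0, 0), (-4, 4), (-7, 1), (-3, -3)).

Compute the Jacobian determinant of (x, y) with respect to (u, v):

    ∂(x,y)/∂(u,v) = | -2  -3 | = (-2)(-3) - (-3)(2) = 12.
                   | 2  -3 |

Its absolute value is |J| = 12 (the area scaling factor).

Substituting x = -2u - 3v, y = 2u - 3v into the integrand,

    9x + 9y → -54v,

so the integral becomes

    ∬_R (-54v) · |J| du dv = ∫_0^2 ∫_0^1 (-648v) dv du.

Inner (v): -324.
Outer (u): -648.

Therefore ∬_D (9x + 9y) dx dy = -648.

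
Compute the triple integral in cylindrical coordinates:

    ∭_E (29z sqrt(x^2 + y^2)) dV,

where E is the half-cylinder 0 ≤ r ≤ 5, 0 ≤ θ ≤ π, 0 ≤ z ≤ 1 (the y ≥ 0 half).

In cylindrical coordinates, x = r cos(θ), y = r sin(θ), z = z, and dV = r dr dθ dz.

The integrand becomes 29r z, so

    ∭_E (29z sqrt(x^2 + y^2)) dV = ∫_{0}^{π} ∫_{0}^{5} ∫_{0}^{1} (29r z) · r dz dr dθ.

Inner (z): 29r^2/2.
Middle (r from 0 to 5): 3625/6.
Outer (θ): 3625π/6.

Therefore the triple integral equals 3625π/6.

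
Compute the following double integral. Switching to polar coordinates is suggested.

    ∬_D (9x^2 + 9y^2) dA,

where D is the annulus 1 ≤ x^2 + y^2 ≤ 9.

The region D is 1 ≤ r ≤ 3, 0 ≤ θ ≤ 2π in polar coordinates, where x = r cos(θ), y = r sin(θ), and dA = r dr dθ.

Under the substitution, the integrand becomes 9r^2, so

    ∬_D (9x^2 + 9y^2) dA = ∫_{0}^{2π} ∫_{1}^{3} (9r^2) · r dr dθ.

Inner integral (in r): ∫_{1}^{3} (9r^2) · r dr = 180.

Outer integral (in θ): ∫_{0}^{2π} (180) dθ = 360π.

Therefore ∬_D (9x^2 + 9y^2) dA = 360π.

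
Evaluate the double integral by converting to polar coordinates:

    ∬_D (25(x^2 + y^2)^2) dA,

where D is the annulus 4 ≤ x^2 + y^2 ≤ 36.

The region D is 2 ≤ r ≤ 6, 0 ≤ θ ≤ 2π in polar coordinates, where x = r cos(θ), y = r sin(θ), and dA = r dr dθ.

Under the substitution, the integrand becomes 25r^4, so

    ∬_D (25(x^2 + y^2)^2) dA = ∫_{0}^{2π} ∫_{2}^{6} (25r^4) · r dr dθ.

Inner integral (in r): ∫_{2}^{6} (25r^4) · r dr = 582400/3.

Outer integral (in θ): ∫_{0}^{2π} (582400/3) dθ = 1164800π/3.

Therefore ∬_D (25(x^2 + y^2)^2) dA = 1164800π/3.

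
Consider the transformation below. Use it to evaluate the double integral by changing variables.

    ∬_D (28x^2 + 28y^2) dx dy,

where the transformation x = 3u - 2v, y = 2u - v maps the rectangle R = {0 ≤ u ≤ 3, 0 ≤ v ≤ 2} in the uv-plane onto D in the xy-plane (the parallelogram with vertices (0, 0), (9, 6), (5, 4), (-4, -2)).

Compute the Jacobian determinant of (x, y) with respect to (u, v):

    ∂(x,y)/∂(u,v) = | 3  -2 | = (3)(-1) - (-2)(2) = 1.
                   | 2  -1 |

Its absolute value is |J| = 1 (the area scaling factor).

Substituting x = 3u - 2v, y = 2u - v into the integrand,

    28x^2 + 28y^2 → 364u^2 - 448u v + 140v^2,

so the integral becomes

    ∬_R (364u^2 - 448u v + 140v^2) · |J| du dv = ∫_0^3 ∫_0^2 (364u^2 - 448u v + 140v^2) dv du.

Inner (v): 728u^2 - 896u + 1120/3.
Outer (u): 3640.

Therefore ∬_D (28x^2 + 28y^2) dx dy = 3640.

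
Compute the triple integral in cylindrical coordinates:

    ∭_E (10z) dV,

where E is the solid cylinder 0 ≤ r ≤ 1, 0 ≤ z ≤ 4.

In cylindrical coordinates, x = r cos(θ), y = r sin(θ), z = z, and dV = r dr dθ dz.

The integrand becomes 10z, so

    ∭_E (10z) dV = ∫_{0}^{2π} ∫_{0}^{1} ∫_{0}^{4} (10z) · r dz dr dθ.

Inner (z): 80r.
Middle (r from 0 to 1): 40.
Outer (θ): 80π.

Therefore the triple integral equals 80π.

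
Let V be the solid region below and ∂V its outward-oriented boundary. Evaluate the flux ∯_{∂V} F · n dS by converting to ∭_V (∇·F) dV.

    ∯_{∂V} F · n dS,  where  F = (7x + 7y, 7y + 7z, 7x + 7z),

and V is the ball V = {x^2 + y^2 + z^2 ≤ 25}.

By the divergence theorem,

    ∯_{∂V} F · n dS = ∭_V (∇ · F) dV.

Compute the divergence:
    ∇ · F = ∂F_x/∂x + ∂F_y/∂y + ∂F_z/∂z = 7 + 7 + 7 = 21.

In spherical coordinates, x = ρ sin(φ) cos(θ), y = ρ sin(φ) sin(θ), z = ρ cos(φ), dV = ρ^2 sin(φ) dρ dφ dθ, with 0 ≤ ρ ≤ 5, 0 ≤ φ ≤ π, 0 ≤ θ ≤ 2π.

The integrand, after substitution and multiplying by the volume element, becomes (21) · ρ^2 sin(φ), so

    ∭_V (∇·F) dV = ∫_0^{2π} ∫_0^{π} ∫_0^{5} (21) · ρ^2 sin(φ) dρ dφ dθ.

Inner (ρ from 0 to 5): 875sin(φ).
Middle (φ from 0 to π): 1750.
Outer (θ from 0 to 2π): 3500π.

Therefore ∯_{∂V} F · n dS = 3500π.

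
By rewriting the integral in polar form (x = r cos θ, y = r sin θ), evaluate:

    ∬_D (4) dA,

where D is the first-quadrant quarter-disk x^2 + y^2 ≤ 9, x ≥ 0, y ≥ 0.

The region D is 0 ≤ r ≤ 3, 0 ≤ θ ≤ π/2 in polar coordinates, where x = r cos(θ), y = r sin(θ), and dA = r dr dθ.

Under the substitution, the integrand becomes 4, so

    ∬_D (4) dA = ∫_{0}^{π/2} ∫_{0}^{3} (4) · r dr dθ.

Inner integral (in r): ∫_{0}^{3} (4) · r dr = 18.

Outer integral (in θ): ∫_{0}^{π/2} (18) dθ = 9π.

Therefore ∬_D (4) dA = 9π.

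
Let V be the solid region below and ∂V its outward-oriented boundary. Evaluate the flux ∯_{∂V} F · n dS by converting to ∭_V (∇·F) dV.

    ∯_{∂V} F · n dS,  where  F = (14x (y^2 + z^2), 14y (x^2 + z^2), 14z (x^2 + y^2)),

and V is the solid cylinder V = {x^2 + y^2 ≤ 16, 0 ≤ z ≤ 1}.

By the divergence theorem,

    ∯_{∂V} F · n dS = ∭_V (∇ · F) dV.

Compute the divergence:
    ∇ · F = ∂F_x/∂x + ∂F_y/∂y + ∂F_z/∂z = 14y^2 + 14z^2 + 14x^2 + 14z^2 + 14x^2 + 14y^2 = 28x^2 + 28y^2 + 28z^2.

In cylindrical coordinates, x = r cos(θ), y = r sin(θ), z = z, dV = r dr dθ dz, with 0 ≤ r ≤ 4, 0 ≤ θ ≤ 2π, 0 ≤ z ≤ 1.

The integrand, after substitution and multiplying by the volume element, becomes (28r^2 + 28z^2) · r, so

    ∭_V (∇·F) dV = ∫_0^{2π} ∫_0^{4} ∫_0^{1} (28r^2 + 28z^2) · r dz dr dθ.

Inner (z from 0 to 1): 28r (r^2 + 1/3).
Middle (r from 0 to 4): 5600/3.
Outer (θ from 0 to 2π): 11200π/3.

Therefore ∯_{∂V} F · n dS = 11200π/3.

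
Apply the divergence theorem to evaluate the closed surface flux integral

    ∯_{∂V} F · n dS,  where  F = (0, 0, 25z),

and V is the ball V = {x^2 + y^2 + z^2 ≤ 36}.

By the divergence theorem,

    ∯_{∂V} F · n dS = ∭_V (∇ · F) dV.

Compute the divergence:
    ∇ · F = ∂F_x/∂x + ∂F_y/∂y + ∂F_z/∂z = 0 + 0 + 25 = 25.

In spherical coordinates, x = ρ sin(φ) cos(θ), y = ρ sin(φ) sin(θ), z = ρ cos(φ), dV = ρ^2 sin(φ) dρ dφ dθ, with 0 ≤ ρ ≤ 6, 0 ≤ φ ≤ π, 0 ≤ θ ≤ 2π.

The integrand, after substitution and multiplying by the volume element, becomes (25) · ρ^2 sin(φ), so

    ∭_V (∇·F) dV = ∫_0^{2π} ∫_0^{π} ∫_0^{6} (25) · ρ^2 sin(φ) dρ dφ dθ.

Inner (ρ from 0 to 6): 1800sin(φ).
Middle (φ from 0 to π): 3600.
Outer (θ from 0 to 2π): 7200π.

Therefore ∯_{∂V} F · n dS = 7200π.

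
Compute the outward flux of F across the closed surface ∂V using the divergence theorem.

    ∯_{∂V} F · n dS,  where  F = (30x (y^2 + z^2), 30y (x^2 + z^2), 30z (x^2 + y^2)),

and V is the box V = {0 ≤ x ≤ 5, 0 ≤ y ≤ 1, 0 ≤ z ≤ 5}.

By the divergence theorem,

    ∯_{∂V} F · n dS = ∭_V (∇ · F) dV.

Compute the divergence:
    ∇ · F = ∂F_x/∂x + ∂F_y/∂y + ∂F_z/∂z = 30y^2 + 30z^2 + 30x^2 + 30z^2 + 30x^2 + 30y^2 = 60x^2 + 60y^2 + 60z^2.

V is a rectangular box, so dV = dx dy dz with 0 ≤ x ≤ 5, 0 ≤ y ≤ 1, 0 ≤ z ≤ 5.

Integrate (60x^2 + 60y^2 + 60z^2) over V as an iterated integral:

    ∭_V (∇·F) dV = ∫_0^{5} ∫_0^{1} ∫_0^{5} (60x^2 + 60y^2 + 60z^2) dz dy dx.

Inner (z from 0 to 5): 300x^2 + 300y^2 + 2500.
Middle (y from 0 to 1): 300x^2 + 2600.
Outer (x from 0 to 5): 25500.

Therefore ∯_{∂V} F · n dS = 25500.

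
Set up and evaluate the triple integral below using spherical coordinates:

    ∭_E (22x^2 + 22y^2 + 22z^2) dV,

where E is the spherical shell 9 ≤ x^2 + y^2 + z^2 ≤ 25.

In spherical coordinates, x = ρ sin(φ) cos(θ), y = ρ sin(φ) sin(θ), z = ρ cos(φ), and dV = ρ^2 sin(φ) dρ dφ dθ.

The integrand becomes 22ρ^2, so

    ∭_E (22x^2 + 22y^2 + 22z^2) dV = ∫_{0}^{2π} ∫_{0}^{π} ∫_{3}^{5} (22ρ^2) · ρ^2 sin(φ) dρ dφ dθ.

Inner (ρ): 63404sin(φ)/5.
Middle (φ): 126808/5.
Outer (θ): 253616π/5.

Therefore the triple integral equals 253616π/5.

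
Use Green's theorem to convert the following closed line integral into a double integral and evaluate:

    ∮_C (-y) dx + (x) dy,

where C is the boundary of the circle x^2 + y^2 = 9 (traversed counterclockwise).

Green's theorem converts the closed line integral into a double integral over the enclosed region D:

    ∮_C P dx + Q dy = ∬_D (∂Q/∂x - ∂P/∂y) dA.

Here P = -y, Q = x, so

    ∂Q/∂x = 1,    ∂P/∂y = -1,
    ∂Q/∂x - ∂P/∂y = 2.

D is the region x^2 + y^2 ≤ 9. Evaluating the double integral:

In polar coordinates (x = r cos θ, y = r sin θ, dA = r dr dθ) the integrand becomes 2, so

    ∬_D (2) dA = ∫_0^{2π} ∫_0^{3} (2) · r dr dθ.

Inner (r from 0 to 3): 9.
Outer (θ from 0 to 2π): 18π.

Therefore ∮_C P dx + Q dy = 18π.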